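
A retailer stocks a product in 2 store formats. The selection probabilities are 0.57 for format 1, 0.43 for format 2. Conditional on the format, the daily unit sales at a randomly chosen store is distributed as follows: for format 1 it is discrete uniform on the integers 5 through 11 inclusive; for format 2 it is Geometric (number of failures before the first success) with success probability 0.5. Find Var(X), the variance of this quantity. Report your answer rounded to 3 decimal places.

15.150

Per component, 1: μ=8, E[X²]=68; 2: μ=1, E[X²]=3.
E[X] = 0.57·8 + 0.43·1 = 4.99.
E[X²] = 0.57·68 + 0.43·3 = 40.05.
Var(X) = E[X²] − (E[X])² = 40.05 − 24.9001 = 15.1499.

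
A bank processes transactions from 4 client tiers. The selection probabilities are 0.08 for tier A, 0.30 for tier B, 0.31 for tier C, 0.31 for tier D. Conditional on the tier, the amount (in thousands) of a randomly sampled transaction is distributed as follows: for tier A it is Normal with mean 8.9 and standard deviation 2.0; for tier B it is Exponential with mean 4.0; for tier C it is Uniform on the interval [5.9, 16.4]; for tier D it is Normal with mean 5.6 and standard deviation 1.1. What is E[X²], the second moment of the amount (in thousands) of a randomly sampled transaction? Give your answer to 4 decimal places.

67.7416

For each component E[X²] = Var + (mean)², giving A: 83.21; B: 32; C: 133.51; D: 32.57.
Overall E[X²] = 0.08·83.21 + 0.3·32 + 0.31·133.51 + 0.31·32.57 = 67.7416.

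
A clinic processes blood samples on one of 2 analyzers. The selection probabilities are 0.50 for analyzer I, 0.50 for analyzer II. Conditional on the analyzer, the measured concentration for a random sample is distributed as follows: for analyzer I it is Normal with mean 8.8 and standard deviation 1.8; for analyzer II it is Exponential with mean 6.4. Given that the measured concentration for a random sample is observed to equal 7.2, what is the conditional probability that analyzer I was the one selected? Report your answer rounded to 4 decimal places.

Likelihoods f(7.2 | ·): I: 0.149302; II: 0.0507269.
Posterior ∝ prior × likelihood. Numerator for I: 0.5·0.149302 = 0.0746508.
Normalizing constant: 0.5·0.149302 + 0.5·0.0507269 = 0.100014.
P(I | observation) = 0.0746508 / 0.100014 = 0.746401.

0.7464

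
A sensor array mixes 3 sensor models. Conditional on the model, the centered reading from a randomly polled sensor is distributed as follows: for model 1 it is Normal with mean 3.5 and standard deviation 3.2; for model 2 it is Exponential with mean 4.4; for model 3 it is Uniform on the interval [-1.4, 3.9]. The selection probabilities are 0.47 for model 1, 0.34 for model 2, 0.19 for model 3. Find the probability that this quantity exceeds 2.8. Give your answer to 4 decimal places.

Conditional on each model, P(X > 2.8): 1: 0.586578; 2: 0.529213; 3: 0.207547.
By total probability, P(X > 2.8) = 0.47·0.586578 + 0.34·0.529213 + 0.19·0.207547 = 0.495058.

0.4951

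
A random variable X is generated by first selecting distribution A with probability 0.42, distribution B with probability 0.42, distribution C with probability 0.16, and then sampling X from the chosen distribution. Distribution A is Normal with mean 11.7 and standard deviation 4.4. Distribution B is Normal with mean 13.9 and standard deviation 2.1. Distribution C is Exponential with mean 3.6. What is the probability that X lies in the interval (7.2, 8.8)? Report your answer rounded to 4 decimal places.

Conditional on each component, P(7.2 < X < 8.8): A: 0.1017; B: 0.00686903; C: 0.048561.
By total probability, P(7.2 < X < 8.8) = 0.42·0.1017 + 0.42·0.00686903 + 0.16·0.048561 = 0.0533689.

0.0534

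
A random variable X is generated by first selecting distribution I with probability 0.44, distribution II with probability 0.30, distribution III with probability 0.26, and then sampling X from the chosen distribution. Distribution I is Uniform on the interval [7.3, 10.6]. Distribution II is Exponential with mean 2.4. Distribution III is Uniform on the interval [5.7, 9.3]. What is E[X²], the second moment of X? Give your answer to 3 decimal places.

54.006

For each component E[X²] = Var + (mean)², giving I: 81.01; II: 11.52; III: 57.33.
Overall E[X²] = 0.44·81.01 + 0.3·11.52 + 0.26·57.33 = 54.0062.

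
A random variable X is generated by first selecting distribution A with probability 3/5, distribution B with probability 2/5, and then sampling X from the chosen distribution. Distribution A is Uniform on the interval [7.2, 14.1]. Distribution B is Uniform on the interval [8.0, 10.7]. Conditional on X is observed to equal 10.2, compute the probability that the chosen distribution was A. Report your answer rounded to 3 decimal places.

Likelihoods f(10.2 | ·): A: 0.144928; B: 0.37037.
Posterior ∝ prior × likelihood. Numerator for A: 0.6·0.144928 = 0.0869565.
Normalizing constant: 0.6·0.144928 + 0.4·0.37037 = 0.235105.
P(A | observation) = 0.0869565 / 0.235105 = 0.369863.

0.370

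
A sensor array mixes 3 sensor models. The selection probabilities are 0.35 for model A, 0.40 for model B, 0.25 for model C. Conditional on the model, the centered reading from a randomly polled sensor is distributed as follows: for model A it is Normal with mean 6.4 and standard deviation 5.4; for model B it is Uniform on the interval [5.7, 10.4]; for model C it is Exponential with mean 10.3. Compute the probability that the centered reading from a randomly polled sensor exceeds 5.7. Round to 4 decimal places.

Conditional on each model, P(X > 5.7): A: 0.55157; B: 1; C: 0.574993.
By total probability, P(X > 5.7) = 0.35·0.55157 + 0.4·1 + 0.25·0.574993 = 0.736798.

0.7368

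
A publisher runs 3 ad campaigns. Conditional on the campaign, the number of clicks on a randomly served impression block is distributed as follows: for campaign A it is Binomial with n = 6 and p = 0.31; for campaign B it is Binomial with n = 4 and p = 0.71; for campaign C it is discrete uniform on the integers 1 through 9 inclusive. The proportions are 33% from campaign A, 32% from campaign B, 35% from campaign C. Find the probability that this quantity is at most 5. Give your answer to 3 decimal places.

Conditional on each campaign, P(X ≤ 5): A: 0.999112; B: 1; C: 0.555556.
By total probability, P(X ≤ 5) = 0.33·0.999112 + 0.32·1 + 0.35·0.555556 = 0.844152.

0.844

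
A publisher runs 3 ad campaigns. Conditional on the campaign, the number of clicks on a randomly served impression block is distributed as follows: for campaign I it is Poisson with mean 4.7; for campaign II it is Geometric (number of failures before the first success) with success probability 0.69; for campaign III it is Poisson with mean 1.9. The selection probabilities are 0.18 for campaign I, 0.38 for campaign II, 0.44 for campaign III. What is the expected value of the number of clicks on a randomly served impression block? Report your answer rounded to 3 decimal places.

Component means — I: 4.7; II: 0.449275; III: 1.9.
E[X] = 0.18·4.7 + 0.38·0.449275 + 0.44·1.9 = 1.85272.

1.853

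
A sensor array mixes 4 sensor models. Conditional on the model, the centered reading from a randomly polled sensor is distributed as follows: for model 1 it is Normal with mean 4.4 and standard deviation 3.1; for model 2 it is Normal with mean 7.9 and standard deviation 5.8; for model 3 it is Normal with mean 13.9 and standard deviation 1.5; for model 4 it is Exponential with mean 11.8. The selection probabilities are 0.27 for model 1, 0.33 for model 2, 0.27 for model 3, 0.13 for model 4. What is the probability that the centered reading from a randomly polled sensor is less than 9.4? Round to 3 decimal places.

Conditional on each model, P(X < 9.4): 1: 0.946617; 2: 0.602036; 3: 0.0013499; 4: 0.549145.
By total probability, P(X < 9.4) = 0.27·0.946617 + 0.33·0.602036 + 0.27·0.0013499 + 0.13·0.549145 = 0.526012.

0.526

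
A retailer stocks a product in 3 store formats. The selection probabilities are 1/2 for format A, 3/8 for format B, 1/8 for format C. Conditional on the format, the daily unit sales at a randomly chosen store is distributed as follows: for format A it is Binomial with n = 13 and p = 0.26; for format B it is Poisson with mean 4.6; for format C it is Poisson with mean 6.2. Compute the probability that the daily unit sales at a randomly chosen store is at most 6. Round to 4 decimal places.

Conditional on each format, P(X ≤ 6): A: 0.97006; B: 0.818029; C: 0.574213.
By total probability, P(X ≤ 6) = 0.5·0.97006 + 0.375·0.818029 + 0.125·0.574213 = 0.863568.

0.8636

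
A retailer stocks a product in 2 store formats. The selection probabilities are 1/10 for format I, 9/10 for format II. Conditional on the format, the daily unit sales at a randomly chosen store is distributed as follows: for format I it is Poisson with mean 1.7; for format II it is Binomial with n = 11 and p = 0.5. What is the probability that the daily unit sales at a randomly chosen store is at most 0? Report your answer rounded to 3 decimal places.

0.019

Conditional on each format, P(X ≤ 0): I: 0.182684; II: 0.000488281.
By total probability, P(X ≤ 0) = 0.1·0.182684 + 0.9·0.000488281 = 0.0187078.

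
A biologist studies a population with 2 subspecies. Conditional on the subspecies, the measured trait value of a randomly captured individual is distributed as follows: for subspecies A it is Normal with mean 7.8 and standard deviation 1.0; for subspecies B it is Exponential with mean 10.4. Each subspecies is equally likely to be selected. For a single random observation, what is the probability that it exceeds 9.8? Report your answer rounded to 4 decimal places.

Conditional on each subspecies, P(X > 9.8): A: 0.0227501; B: 0.389727.
By total probability, P(X > 9.8) = 0.5·0.0227501 + 0.5·0.389727 = 0.206239.

0.2062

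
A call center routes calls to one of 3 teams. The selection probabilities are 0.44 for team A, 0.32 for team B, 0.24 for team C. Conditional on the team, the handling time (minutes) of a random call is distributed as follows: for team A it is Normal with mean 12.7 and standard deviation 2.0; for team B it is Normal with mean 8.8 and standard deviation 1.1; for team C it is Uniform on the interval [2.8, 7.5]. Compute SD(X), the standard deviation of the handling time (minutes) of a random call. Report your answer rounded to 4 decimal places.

Per component, A: μ=12.7, E[X²]=165.29; B: μ=8.8, E[X²]=78.65; C: μ=5.15, E[X²]=28.3633.
E[X] = 0.44·12.7 + 0.32·8.8 + 0.24·5.15 = 9.64.
E[X²] = 0.44·165.29 + 0.32·78.65 + 0.24·28.3633 = 104.703.
Var(X) = E[X²] − (E[X])² = 104.703 − 92.9296 = 11.7732.
SD(X) = √11.7732 = 3.43121.

3.4312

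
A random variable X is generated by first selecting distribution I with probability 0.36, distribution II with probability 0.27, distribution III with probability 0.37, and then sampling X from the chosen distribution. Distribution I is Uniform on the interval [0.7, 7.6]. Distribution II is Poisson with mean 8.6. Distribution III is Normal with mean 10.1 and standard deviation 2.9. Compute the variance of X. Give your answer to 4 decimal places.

Per component, I: μ=4.15, E[X²]=21.19; II: μ=8.6, E[X²]=82.56; III: μ=10.1, E[X²]=110.42.
E[X] = 0.36·4.15 + 0.27·8.6 + 0.37·10.1 = 7.553.
E[X²] = 0.36·21.19 + 0.27·82.56 + 0.37·110.42 = 70.775.
Var(X) = E[X²] − (E[X])² = 70.775 − 57.0478 = 13.7272.

13.7272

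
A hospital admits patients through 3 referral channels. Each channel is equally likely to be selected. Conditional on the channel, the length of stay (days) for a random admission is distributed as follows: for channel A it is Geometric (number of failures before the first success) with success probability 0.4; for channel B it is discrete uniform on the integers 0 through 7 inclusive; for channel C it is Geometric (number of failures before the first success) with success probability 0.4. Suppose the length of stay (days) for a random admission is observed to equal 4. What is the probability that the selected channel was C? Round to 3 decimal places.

0.227

Likelihoods P(X=4 | ·): A: 0.05184; B: 0.125; C: 0.05184.
Posterior ∝ prior × likelihood. Numerator for C: 0.333333·0.05184 = 0.01728.
Normalizing constant: 0.333333·0.05184 + 0.333333·0.125 + 0.333333·0.05184 = 0.0762267.
P(C | observation) = 0.01728 / 0.0762267 = 0.226692.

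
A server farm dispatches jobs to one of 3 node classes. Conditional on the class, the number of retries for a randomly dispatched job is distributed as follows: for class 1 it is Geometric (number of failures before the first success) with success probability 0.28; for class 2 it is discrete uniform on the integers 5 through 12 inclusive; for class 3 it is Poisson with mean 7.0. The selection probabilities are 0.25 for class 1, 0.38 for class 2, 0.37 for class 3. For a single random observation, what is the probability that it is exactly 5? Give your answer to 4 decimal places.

0.1083

Conditional on each class, P(X = 5): 1: 0.0541777; 2: 0.125; 3: 0.127717.
By total probability, P(X = 5) = 0.25·0.0541777 + 0.38·0.125 + 0.37·0.127717 = 0.1083.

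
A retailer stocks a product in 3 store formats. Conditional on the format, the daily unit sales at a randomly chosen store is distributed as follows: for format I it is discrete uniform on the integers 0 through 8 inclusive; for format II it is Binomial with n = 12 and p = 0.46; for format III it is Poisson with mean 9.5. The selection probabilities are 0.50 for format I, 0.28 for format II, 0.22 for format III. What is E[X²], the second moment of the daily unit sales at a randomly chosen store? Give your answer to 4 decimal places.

42.6447

For each component E[X²] = Var + (mean)², giving I: 22.6667; II: 33.4512; III: 99.75.
Overall E[X²] = 0.5·22.6667 + 0.28·33.4512 + 0.22·99.75 = 42.6447.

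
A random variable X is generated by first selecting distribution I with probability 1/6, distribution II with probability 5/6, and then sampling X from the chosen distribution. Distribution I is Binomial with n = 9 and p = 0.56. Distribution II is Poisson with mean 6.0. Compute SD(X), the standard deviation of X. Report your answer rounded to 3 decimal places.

Per component, I: μ=5.04, E[X²]=27.6192; II: μ=6, E[X²]=42.
E[X] = 0.166667·5.04 + 0.833333·6 = 5.84.
E[X²] = 0.166667·27.6192 + 0.833333·42 = 39.6032.
Var(X) = E[X²] − (E[X])² = 39.6032 − 34.1056 = 5.4976.
SD(X) = √5.4976 = 2.3447.

2.345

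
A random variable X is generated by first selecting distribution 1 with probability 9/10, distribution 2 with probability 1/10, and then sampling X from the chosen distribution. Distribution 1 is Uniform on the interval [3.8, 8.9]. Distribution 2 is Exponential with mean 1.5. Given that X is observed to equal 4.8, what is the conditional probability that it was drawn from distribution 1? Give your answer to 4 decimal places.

Likelihoods f(4.8 | ·): 1: 0.196078; 2: 0.0271748.
Posterior ∝ prior × likelihood. Numerator for 1: 0.9·0.196078 = 0.176471.
Normalizing constant: 0.9·0.196078 + 0.1·0.0271748 = 0.179188.
P(1 | observation) = 0.176471 / 0.179188 = 0.984834.

0.9848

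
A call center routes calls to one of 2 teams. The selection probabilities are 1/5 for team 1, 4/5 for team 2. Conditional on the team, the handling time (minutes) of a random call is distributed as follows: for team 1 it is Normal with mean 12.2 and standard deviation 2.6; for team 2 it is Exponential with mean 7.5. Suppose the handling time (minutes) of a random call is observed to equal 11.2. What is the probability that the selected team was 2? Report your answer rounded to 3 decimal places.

Likelihoods f(11.2 | ·): 1: 0.1425; 2: 0.0299497.
Posterior ∝ prior × likelihood. Numerator for 2: 0.8·0.0299497 = 0.0239598.
Normalizing constant: 0.2·0.1425 + 0.8·0.0299497 = 0.0524597.
P(2 | observation) = 0.0239598 / 0.0524597 = 0.456727.

0.457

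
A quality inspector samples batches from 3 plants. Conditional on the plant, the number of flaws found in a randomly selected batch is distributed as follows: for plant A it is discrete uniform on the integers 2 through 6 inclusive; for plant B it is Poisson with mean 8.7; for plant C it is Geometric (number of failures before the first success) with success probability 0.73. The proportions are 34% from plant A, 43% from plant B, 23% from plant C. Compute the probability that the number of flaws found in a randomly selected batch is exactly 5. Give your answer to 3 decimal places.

0.098

Conditional on each plant, P(X = 5): A: 0.2; B: 0.0691915; C: 0.00104747.
By total probability, P(X = 5) = 0.34·0.2 + 0.43·0.0691915 + 0.23·0.00104747 = 0.0979933.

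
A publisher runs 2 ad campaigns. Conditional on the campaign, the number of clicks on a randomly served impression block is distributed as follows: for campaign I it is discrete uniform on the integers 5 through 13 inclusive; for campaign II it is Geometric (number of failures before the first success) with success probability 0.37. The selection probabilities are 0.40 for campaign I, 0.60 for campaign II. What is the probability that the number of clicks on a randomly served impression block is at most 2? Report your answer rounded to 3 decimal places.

0.450

Conditional on each campaign, P(X ≤ 2): I: 0; II: 0.749953.
By total probability, P(X ≤ 2) = 0.4·0 + 0.6·0.749953 = 0.449972.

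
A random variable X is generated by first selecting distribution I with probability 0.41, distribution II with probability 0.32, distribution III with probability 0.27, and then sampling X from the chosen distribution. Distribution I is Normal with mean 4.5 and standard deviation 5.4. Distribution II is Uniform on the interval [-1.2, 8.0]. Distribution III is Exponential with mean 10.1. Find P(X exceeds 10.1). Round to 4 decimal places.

Conditional on each component, P(X > 10.1): I: 0.149859; II: 0; III: 0.367879.
By total probability, P(X > 10.1) = 0.41·0.149859 + 0.32·0 + 0.27·0.367879 = 0.16077.

0.1608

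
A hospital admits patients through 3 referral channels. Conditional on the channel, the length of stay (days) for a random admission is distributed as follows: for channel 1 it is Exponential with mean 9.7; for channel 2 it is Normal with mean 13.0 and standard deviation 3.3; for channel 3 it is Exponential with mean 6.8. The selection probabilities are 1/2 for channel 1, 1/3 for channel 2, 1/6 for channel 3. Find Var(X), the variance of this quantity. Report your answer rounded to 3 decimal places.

63.033

Per component, 1: μ=9.7, E[X²]=188.18; 2: μ=13, E[X²]=179.89; 3: μ=6.8, E[X²]=92.48.
E[X] = 0.5·9.7 + 0.333333·13 + 0.166667·6.8 = 10.3167.
E[X²] = 0.5·188.18 + 0.333333·179.89 + 0.166667·92.48 = 169.467.
Var(X) = E[X²] − (E[X])² = 169.467 − 106.434 = 63.0331.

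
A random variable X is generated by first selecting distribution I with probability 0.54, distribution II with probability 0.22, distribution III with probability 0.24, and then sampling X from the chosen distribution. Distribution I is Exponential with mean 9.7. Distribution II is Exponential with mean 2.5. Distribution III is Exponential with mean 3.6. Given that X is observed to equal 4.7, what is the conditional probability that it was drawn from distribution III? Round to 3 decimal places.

0.275

Likelihoods f(4.7 | ·): I: 0.0635034; II: 0.061036; III: 0.0752839.
Posterior ∝ prior × likelihood. Numerator for III: 0.24·0.0752839 = 0.0180681.
Normalizing constant: 0.54·0.0635034 + 0.22·0.061036 + 0.24·0.0752839 = 0.0657879.
P(III | observation) = 0.0180681 / 0.0657879 = 0.274642.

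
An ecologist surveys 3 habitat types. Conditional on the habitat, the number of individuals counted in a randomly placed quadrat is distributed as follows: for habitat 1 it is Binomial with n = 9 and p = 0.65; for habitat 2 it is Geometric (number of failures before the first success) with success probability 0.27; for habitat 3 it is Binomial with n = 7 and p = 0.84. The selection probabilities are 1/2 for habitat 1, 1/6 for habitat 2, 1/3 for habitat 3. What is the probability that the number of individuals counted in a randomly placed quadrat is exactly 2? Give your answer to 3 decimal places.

0.029

Conditional on each habitat, P(X = 2): 1: 0.00978601; 2: 0.143883; 3: 0.00155374.
By total probability, P(X = 2) = 0.5·0.00978601 + 0.166667·0.143883 + 0.333333·0.00155374 = 0.0293914.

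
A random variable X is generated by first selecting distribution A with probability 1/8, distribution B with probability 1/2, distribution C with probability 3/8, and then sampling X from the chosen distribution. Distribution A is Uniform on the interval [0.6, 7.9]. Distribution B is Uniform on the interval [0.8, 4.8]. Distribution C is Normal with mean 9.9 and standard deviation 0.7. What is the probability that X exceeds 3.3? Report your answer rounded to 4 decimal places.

0.6413

Conditional on each component, P(X > 3.3): A: 0.630137; B: 0.375; C: 1.
By total probability, P(X > 3.3) = 0.125·0.630137 + 0.5·0.375 + 0.375·1 = 0.641267.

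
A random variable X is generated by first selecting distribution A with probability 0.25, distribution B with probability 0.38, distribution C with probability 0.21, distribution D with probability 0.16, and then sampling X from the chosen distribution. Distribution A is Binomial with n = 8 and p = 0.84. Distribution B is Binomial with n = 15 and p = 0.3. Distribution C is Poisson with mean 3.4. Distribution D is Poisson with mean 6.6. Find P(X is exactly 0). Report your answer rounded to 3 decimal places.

0.009

Conditional on each component, P(X = 0): A: 4.29497e-07; B: 0.00474756; C: 0.0333733; D: 0.00136037.
By total probability, P(X = 0) = 0.25·4.29497e-07 + 0.38·0.00474756 + 0.21·0.0333733 + 0.16·0.00136037 = 0.00903023.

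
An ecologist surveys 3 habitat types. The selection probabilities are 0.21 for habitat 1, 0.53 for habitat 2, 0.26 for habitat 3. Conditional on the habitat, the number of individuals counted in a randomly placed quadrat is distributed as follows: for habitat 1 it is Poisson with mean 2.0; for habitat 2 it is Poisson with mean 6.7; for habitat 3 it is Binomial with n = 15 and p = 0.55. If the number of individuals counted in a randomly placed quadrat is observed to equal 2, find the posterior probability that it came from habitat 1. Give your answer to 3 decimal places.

Likelihoods P(X=2 | ·): 1: 0.270671; 2: 0.0276278; 3: 0.000985547.
Posterior ∝ prior × likelihood. Numerator for 1: 0.21·0.270671 = 0.0568408.
Normalizing constant: 0.21·0.270671 + 0.53·0.0276278 + 0.26·0.000985547 = 0.0717398.
P(1 | observation) = 0.0568408 / 0.0717398 = 0.792319.

0.792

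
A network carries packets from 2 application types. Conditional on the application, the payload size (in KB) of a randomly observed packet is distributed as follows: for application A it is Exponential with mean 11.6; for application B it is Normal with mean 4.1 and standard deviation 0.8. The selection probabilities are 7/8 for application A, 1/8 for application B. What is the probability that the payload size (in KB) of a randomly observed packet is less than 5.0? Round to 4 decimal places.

0.4151

Conditional on each application, P(X < 5.0): A: 0.350163; B: 0.869705.
By total probability, P(X < 5.0) = 0.875·0.350163 + 0.125·0.869705 = 0.415106.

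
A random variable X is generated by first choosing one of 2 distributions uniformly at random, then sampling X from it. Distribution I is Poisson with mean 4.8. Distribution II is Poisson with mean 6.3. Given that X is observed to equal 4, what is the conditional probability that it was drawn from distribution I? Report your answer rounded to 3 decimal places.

Likelihoods P(X=4 | ·): I: 0.182029; II: 0.12053.
Posterior ∝ prior × likelihood. Numerator for I: 0.5·0.182029 = 0.0910144.
Normalizing constant: 0.5·0.182029 + 0.5·0.12053 = 0.151279.
P(I | observation) = 0.0910144 / 0.151279 = 0.601631.

0.602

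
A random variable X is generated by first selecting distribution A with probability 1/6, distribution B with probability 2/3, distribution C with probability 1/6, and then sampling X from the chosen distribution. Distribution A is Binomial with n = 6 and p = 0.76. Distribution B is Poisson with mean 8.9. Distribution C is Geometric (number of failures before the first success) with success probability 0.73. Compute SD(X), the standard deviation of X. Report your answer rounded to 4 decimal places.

Per component, A: μ=4.56, E[X²]=21.888; B: μ=8.9, E[X²]=88.11; C: μ=0.369863, E[X²]=0.64346.
E[X] = 0.166667·4.56 + 0.666667·8.9 + 0.166667·0.369863 = 6.75498.
E[X²] = 0.166667·21.888 + 0.666667·88.11 + 0.166667·0.64346 = 62.4952.
Var(X) = E[X²] − (E[X])² = 62.4952 − 45.6297 = 16.8655.
SD(X) = √16.8655 = 4.10677.

4.1068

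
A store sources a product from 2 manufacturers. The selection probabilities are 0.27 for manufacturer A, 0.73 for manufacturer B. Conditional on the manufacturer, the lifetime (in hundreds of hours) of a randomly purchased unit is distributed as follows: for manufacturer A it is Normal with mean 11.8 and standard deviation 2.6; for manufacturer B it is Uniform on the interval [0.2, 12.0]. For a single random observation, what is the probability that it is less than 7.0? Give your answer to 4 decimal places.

Conditional on each manufacturer, P(X < 7.0): A: 0.0324349; B: 0.576271.
By total probability, P(X < 7.0) = 0.27·0.0324349 + 0.73·0.576271 = 0.429435.

0.4294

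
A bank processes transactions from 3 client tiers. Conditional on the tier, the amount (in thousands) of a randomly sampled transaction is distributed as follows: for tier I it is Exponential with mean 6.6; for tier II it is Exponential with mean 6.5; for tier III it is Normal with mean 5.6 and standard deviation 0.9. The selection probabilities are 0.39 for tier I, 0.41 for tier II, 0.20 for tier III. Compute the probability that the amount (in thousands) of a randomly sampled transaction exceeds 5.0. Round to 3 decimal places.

Conditional on each tier, P(X > 5.0): I: 0.468802; II: 0.463369; III: 0.747507.
By total probability, P(X > 5.0) = 0.39·0.468802 + 0.41·0.463369 + 0.2·0.747507 = 0.522316.

0.522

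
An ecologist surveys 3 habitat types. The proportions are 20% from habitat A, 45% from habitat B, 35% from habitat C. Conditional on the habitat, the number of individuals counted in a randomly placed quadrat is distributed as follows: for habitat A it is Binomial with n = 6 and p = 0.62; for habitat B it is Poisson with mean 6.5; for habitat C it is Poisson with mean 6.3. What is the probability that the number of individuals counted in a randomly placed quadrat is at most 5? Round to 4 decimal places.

0.4943

Conditional on each habitat, P(X ≤ 5): A: 0.9432; B: 0.369041; C: 0.398772.
By total probability, P(X ≤ 5) = 0.2·0.9432 + 0.45·0.369041 + 0.35·0.398772 = 0.494278.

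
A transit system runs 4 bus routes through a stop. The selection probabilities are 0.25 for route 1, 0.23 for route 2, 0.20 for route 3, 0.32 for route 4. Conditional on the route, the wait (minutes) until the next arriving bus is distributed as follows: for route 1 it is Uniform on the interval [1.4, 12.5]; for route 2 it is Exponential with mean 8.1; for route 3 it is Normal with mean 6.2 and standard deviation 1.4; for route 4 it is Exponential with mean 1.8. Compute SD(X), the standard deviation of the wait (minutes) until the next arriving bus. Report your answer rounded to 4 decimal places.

Per component, 1: μ=6.95, E[X²]=58.57; 2: μ=8.1, E[X²]=131.22; 3: μ=6.2, E[X²]=40.4; 4: μ=1.8, E[X²]=6.48.
E[X] = 0.25·6.95 + 0.23·8.1 + 0.2·6.2 + 0.32·1.8 = 5.4165.
E[X²] = 0.25·58.57 + 0.23·131.22 + 0.2·40.4 + 0.32·6.48 = 54.9767.
Var(X) = E[X²] − (E[X])² = 54.9767 − 29.3385 = 25.6382.
SD(X) = √25.6382 = 5.06342.

5.0634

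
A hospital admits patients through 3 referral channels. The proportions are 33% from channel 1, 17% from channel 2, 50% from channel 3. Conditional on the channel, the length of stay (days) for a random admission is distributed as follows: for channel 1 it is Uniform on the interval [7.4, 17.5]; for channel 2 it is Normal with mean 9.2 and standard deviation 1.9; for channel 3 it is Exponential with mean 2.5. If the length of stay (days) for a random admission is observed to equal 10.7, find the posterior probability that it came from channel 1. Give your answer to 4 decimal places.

Likelihoods f(10.7 | ·): 1: 0.0990099; 2: 0.15375; 3: 0.00553706.
Posterior ∝ prior × likelihood. Numerator for 1: 0.33·0.0990099 = 0.0326733.
Normalizing constant: 0.33·0.0990099 + 0.17·0.15375 + 0.5·0.00553706 = 0.0615793.
P(1 | observation) = 0.0326733 / 0.0615793 = 0.530588.

0.5306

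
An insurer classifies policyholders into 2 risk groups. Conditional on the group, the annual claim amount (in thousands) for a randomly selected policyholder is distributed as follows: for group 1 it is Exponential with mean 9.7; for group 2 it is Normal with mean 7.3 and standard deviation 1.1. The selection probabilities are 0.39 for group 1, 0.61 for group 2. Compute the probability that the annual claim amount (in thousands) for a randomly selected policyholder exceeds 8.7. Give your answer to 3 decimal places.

Conditional on each group, P(X > 8.7): 1: 0.407829; 2: 0.101557.
By total probability, P(X > 8.7) = 0.39·0.407829 + 0.61·0.101557 = 0.221003.

0.221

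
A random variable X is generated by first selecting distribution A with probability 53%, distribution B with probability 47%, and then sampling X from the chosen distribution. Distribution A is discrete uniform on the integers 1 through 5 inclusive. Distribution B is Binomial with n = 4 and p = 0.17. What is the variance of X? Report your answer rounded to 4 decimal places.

2.6660

Per component, A: μ=3, E[X²]=11; B: μ=0.68, E[X²]=1.0268.
E[X] = 0.53·3 + 0.47·0.68 = 1.9096.
E[X²] = 0.53·11 + 0.47·1.0268 = 6.3126.
Var(X) = E[X²] − (E[X])² = 6.3126 − 3.64657 = 2.66602.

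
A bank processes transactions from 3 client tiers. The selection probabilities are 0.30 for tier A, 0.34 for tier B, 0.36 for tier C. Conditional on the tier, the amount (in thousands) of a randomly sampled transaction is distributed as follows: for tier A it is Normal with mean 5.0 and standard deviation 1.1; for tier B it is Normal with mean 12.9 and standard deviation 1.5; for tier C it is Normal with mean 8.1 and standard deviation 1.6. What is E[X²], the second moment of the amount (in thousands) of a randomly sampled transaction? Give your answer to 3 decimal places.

89.749

For each component E[X²] = Var + (mean)², giving A: 26.21; B: 168.66; C: 68.17.
Overall E[X²] = 0.3·26.21 + 0.34·168.66 + 0.36·68.17 = 89.7486.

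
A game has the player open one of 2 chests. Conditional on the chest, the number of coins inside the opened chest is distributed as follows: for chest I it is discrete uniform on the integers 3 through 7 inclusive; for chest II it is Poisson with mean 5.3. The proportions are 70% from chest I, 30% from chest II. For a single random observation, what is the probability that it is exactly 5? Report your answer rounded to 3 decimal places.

Conditional on each chest, P(X = 5): I: 0.2; II: 0.173955.
By total probability, P(X = 5) = 0.7·0.2 + 0.3·0.173955 = 0.192187.

0.192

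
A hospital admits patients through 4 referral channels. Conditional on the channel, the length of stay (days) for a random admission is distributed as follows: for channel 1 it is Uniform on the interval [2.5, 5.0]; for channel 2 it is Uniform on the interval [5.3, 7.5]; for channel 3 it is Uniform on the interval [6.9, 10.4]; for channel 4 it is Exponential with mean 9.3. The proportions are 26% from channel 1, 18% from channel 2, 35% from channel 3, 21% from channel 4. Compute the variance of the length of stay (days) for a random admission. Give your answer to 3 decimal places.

Per component, 1: μ=3.75, E[X²]=14.5833; 2: μ=6.4, E[X²]=41.3633; 3: μ=8.65, E[X²]=75.8433; 4: μ=9.3, E[X²]=172.98.
E[X] = 0.26·3.75 + 0.18·6.4 + 0.35·8.65 + 0.21·9.3 = 7.1075.
E[X²] = 0.26·14.5833 + 0.18·41.3633 + 0.35·75.8433 + 0.21·172.98 = 74.108.
Var(X) = E[X²] − (E[X])² = 74.108 − 50.5166 = 23.5915.

23.591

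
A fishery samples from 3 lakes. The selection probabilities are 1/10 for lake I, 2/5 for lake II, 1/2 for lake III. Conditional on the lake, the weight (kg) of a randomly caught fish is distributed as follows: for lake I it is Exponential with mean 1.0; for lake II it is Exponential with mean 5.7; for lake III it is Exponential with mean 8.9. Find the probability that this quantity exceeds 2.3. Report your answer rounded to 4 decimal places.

0.6633

Conditional on each lake, P(X > 2.3): I: 0.100259; II: 0.667972; III: 0.772265.
By total probability, P(X > 2.3) = 0.1·0.100259 + 0.4·0.667972 + 0.5·0.772265 = 0.663347.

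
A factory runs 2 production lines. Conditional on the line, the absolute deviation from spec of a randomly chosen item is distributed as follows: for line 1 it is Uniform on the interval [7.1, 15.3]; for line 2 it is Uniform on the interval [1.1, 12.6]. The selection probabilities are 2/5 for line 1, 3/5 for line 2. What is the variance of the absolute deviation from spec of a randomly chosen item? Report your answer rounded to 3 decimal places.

Per component, 1: μ=11.2, E[X²]=131.043; 2: μ=6.85, E[X²]=57.9433.
E[X] = 0.4·11.2 + 0.6·6.85 = 8.59.
E[X²] = 0.4·131.043 + 0.6·57.9433 = 87.1833.
Var(X) = E[X²] − (E[X])² = 87.1833 − 73.7881 = 13.3952.

13.395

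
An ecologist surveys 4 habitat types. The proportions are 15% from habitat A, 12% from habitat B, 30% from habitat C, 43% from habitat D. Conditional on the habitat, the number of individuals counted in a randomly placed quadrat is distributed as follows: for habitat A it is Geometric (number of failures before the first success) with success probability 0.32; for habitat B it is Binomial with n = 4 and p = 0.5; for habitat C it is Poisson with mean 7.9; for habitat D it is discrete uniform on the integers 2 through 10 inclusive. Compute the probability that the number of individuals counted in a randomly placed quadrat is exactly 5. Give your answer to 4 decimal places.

0.0833

Conditional on each habitat, P(X = 5): A: 0.0465259; B: 0; C: 0.0950666; D: 0.111111.
By total probability, P(X = 5) = 0.15·0.0465259 + 0.12·0 + 0.3·0.0950666 + 0.43·0.111111 = 0.0832766.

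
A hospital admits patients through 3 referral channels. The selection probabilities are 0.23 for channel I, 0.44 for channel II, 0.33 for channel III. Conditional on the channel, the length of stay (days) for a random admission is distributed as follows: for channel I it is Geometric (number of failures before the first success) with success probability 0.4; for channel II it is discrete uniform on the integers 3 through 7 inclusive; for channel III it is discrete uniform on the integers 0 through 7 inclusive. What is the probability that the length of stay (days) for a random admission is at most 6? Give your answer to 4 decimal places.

Conditional on each channel, P(X ≤ 6): I: 0.972006; II: 0.8; III: 0.875.
By total probability, P(X ≤ 6) = 0.23·0.972006 + 0.44·0.8 + 0.33·0.875 = 0.864311.

0.8643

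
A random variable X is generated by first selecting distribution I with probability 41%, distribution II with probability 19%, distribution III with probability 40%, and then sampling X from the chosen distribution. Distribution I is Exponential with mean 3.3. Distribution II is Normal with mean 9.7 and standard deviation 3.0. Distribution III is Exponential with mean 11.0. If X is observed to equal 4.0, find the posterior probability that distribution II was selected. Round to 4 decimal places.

0.0626

Likelihoods f(4.0 | ·): I: 0.0901713; II: 0.0218719; III: 0.0631949.
Posterior ∝ prior × likelihood. Numerator for II: 0.19·0.0218719 = 0.00415567.
Normalizing constant: 0.41·0.0901713 + 0.19·0.0218719 + 0.4·0.0631949 = 0.0664039.
P(II | observation) = 0.00415567 / 0.0664039 = 0.0625817.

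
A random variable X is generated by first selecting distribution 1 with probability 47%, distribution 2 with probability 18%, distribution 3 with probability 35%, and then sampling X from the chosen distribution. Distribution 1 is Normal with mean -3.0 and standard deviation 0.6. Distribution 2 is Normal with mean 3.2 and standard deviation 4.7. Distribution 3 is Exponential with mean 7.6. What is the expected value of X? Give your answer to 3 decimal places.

1.826

Component means — 1: -3; 2: 3.2; 3: 7.6.
E[X] = 0.47·-3 + 0.18·3.2 + 0.35·7.6 = 1.826.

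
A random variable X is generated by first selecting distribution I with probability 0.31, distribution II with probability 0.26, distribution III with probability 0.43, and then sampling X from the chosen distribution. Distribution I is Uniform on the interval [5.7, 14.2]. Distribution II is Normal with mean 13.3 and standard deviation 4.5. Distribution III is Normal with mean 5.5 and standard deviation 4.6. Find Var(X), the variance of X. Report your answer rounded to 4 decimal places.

26.5764

Per component, I: μ=9.95, E[X²]=105.023; II: μ=13.3, E[X²]=197.14; III: μ=5.5, E[X²]=51.41.
E[X] = 0.31·9.95 + 0.26·13.3 + 0.43·5.5 = 8.9075.
E[X²] = 0.31·105.023 + 0.26·197.14 + 0.43·51.41 = 105.92.
Var(X) = E[X²] − (E[X])² = 105.92 − 79.3436 = 26.5764.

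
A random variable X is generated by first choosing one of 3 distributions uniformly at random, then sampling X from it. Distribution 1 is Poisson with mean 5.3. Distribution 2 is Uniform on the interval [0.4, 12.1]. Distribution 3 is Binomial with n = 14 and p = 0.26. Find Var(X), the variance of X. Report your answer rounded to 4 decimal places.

7.6304

Per component, 1: μ=5.3, E[X²]=33.39; 2: μ=6.25, E[X²]=50.47; 3: μ=3.64, E[X²]=15.9432.
E[X] = 0.333333·5.3 + 0.333333·6.25 + 0.333333·3.64 = 5.06333.
E[X²] = 0.333333·33.39 + 0.333333·50.47 + 0.333333·15.9432 = 33.2677.
Var(X) = E[X²] − (E[X])² = 33.2677 − 25.6373 = 7.63039.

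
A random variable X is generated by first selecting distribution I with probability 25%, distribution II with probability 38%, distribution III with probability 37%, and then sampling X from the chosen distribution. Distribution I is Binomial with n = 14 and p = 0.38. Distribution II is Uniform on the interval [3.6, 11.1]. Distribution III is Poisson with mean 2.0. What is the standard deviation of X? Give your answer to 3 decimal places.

Per component, I: μ=5.32, E[X²]=31.6008; II: μ=7.35, E[X²]=58.71; III: μ=2, E[X²]=6.
E[X] = 0.25·5.32 + 0.38·7.35 + 0.37·2 = 4.863.
E[X²] = 0.25·31.6008 + 0.38·58.71 + 0.37·6 = 32.43.
Var(X) = E[X²] − (E[X])² = 32.43 − 23.6488 = 8.78123.
SD(X) = √8.78123 = 2.96331.

2.963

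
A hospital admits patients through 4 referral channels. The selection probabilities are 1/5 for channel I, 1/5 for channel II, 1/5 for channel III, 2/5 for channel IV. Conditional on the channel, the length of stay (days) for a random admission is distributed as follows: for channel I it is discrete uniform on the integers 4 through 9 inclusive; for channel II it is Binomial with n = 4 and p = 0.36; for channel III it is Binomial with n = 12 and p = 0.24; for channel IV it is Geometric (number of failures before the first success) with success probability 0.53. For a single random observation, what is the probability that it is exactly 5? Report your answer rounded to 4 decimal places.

Conditional on each channel, P(X = 5): I: 0.166667; II: 0; III: 0.0923584; IV: 0.0121553.
By total probability, P(X = 5) = 0.2·0.166667 + 0.2·0 + 0.2·0.0923584 + 0.4·0.0121553 = 0.0566671.

0.0567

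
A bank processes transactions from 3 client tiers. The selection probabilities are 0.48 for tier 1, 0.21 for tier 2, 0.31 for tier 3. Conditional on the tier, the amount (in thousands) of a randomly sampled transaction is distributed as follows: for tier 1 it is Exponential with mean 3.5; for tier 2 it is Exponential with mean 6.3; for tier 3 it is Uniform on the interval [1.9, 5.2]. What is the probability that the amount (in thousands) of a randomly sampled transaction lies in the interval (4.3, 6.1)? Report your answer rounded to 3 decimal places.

Conditional on each tier, P(4.3 < X < 6.1): 1: 0.117691; 2: 0.125586; 3: 0.272727.
By total probability, P(4.3 < X < 6.1) = 0.48·0.117691 + 0.21·0.125586 + 0.31·0.272727 = 0.16741.

0.167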